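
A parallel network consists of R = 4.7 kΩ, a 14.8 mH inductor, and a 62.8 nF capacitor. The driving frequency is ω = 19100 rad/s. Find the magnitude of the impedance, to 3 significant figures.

426 Ω

X_L = ωL = 283 Ω
X_C = 1/(ωC) = 834 Ω
Parallel: admittances add. Y = 1/R + 1/(jωL) + jωC
Y = (0.000213 − j0.00234) S
|Y| = 0.00235 S → |Z| = 1/|Y| = 426 Ω, ∠Z = −∠Y = 84.8°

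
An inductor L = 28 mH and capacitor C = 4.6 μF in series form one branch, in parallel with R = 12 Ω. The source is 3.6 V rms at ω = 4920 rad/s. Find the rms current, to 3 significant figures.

X_L = ωL = 138 Ω
X_C = 1/(ωC) = 44.2 Ω
Branch 1: Z₁ = R = 12.0 Ω
Branch 2 (series LC): Z₂ = j(X_L − X_C) = j93.6 Ω
Parallel: Z = Z₁Z₂/(Z₁+Z₂), |Z| = 11.9 Ω, ∠Z = 7.31°
I = V/|Z| = 3.6/11.9 = 302 mA

302 mA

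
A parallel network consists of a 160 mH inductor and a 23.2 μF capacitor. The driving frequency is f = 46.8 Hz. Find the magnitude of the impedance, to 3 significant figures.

69.3 Ω

ω = 2πf = 294.1 rad/s
X_L = ωL = 47.0 Ω
X_C = 1/(ωC) = 147 Ω
Parallel: admittances add. Y = 1/(jωL) + jωC
Y = (0 − j0.0144) S
|Y| = 0.0144 S → |Z| = 1/|Y| = 69.3 Ω, ∠Z = −∠Y = 90.0°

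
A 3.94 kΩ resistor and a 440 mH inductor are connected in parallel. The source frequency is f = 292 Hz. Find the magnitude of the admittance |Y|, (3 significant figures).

ω = 2πf = 1835 rad/s
X_L = ωL = 807 Ω
Parallel: admittances add. Y = 1/R + 1/(jωL)
Y = (0.000254 − j0.00124) S
|Y| = 0.00126 S → |Z| = 1/|Y| = 791 Ω, ∠Z = −∠Y = 78.4°

1.26 mS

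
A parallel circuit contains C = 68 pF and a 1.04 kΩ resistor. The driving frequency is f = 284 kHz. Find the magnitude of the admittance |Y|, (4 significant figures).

969.2 μS

ω = 2πf = 1.784e+06 rad/s
X_C = 1/(ωC) = 8241 Ω
Parallel: admittances add. Y = 1/R + jωC
Y = (0.0009615 + j0.0001213) S
|Y| = 0.0009692 S → |Z| = 1/|Y| = 1032 Ω, ∠Z = −∠Y = -7.192°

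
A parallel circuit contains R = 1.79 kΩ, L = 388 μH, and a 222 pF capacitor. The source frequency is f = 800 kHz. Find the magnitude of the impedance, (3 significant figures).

1220 Ω

ω = 2πf = 5.027e+06 rad/s
X_L = ωL = 1950 Ω
X_C = 1/(ωC) = 896 Ω
Parallel: admittances add. Y = 1/R + 1/(jωL) + jωC
Y = (0.000559 + j0.000603) S
|Y| = 0.000822 S → |Z| = 1/|Y| = 1220 Ω, ∠Z = −∠Y = -47.2°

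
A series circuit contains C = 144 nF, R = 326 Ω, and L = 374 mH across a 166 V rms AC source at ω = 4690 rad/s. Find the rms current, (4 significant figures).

X_L = ωL = 1754 Ω
X_C = 1/(ωC) = 1481 Ω
Net reactance X = X_L − X_C = 273.4 Ω
Z = 326.0 + j273.4 Ω
|Z| = √(326.0² + 273.4²) = 425.4 Ω
I = V/|Z| = 166/425.4 = 390.2 mA

390.2 mA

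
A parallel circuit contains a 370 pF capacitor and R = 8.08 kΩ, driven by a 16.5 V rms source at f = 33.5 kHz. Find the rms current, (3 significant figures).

2.41 mA

ω = 2πf = 210500 rad/s
X_C = 1/(ωC) = 12800 Ω
Parallel: admittances add. Y = 1/R + jωC
Y = (0.000124 + j7.79e-05) S
|Y| = 0.000146 S → |Z| = 1/|Y| = 6840 Ω, ∠Z = −∠Y = -32.2°
I = V/|Z| = 16.5/6840 = 2.41 mA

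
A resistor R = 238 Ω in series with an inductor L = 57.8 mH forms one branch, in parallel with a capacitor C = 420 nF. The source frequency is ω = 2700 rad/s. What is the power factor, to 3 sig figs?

X_L = ωL = 156 Ω
X_C = 1/(ωC) = 882 Ω
Branch 1 (R+jX_L): Z₁ = 238 + j156 Ω, |Z₁| = 285 Ω
Branch 2 (−jX_C): Z₂ = −j882 Ω
Parallel: Z = Z₁Z₂/(Z₁+Z₂), |Z| = 329 Ω, ∠Z = 15.1°
cos φ = cos(15.1°) = 0.965

0.965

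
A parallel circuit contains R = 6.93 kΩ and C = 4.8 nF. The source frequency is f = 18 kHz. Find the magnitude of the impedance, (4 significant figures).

ω = 2πf = 113100 rad/s
X_C = 1/(ωC) = 1842 Ω
Parallel: admittances add. Y = 1/R + jωC
Y = (0.0001443 + j0.0005429) S
|Y| = 0.0005617 S → |Z| = 1/|Y| = 1780 Ω, ∠Z = −∠Y = -75.11°

1780 Ω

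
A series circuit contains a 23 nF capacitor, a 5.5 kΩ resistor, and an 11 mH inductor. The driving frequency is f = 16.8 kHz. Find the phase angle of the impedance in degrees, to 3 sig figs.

ω = 2πf = 105600 rad/s
X_L = ωL = 1160 Ω
X_C = 1/(ωC) = 412 Ω
Net reactance X = X_L − X_C = 749 Ω
Z = 5500 + j749 Ω
|Z| = √(5500² + 749²) = 5550 Ω
∠Z = arctan(749/5500) = 7.76°

7.76°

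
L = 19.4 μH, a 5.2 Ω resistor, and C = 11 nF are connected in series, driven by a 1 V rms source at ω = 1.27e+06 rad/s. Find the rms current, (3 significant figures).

21.2 mA

X_L = ωL = 24.6 Ω
X_C = 1/(ωC) = 71.6 Ω
Net reactance X = X_L − X_C = -46.9 Ω
Z = 5.20 − j46.9 Ω
|Z| = √(5.20² + 46.9²) = 47.2 Ω
I = V/|Z| = 1/47.2 = 21.2 mA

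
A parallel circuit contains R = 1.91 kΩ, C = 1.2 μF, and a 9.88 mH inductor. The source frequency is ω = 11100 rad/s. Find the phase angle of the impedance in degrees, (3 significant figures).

-82.9°

X_L = ωL = 110 Ω
X_C = 1/(ωC) = 75.1 Ω
Parallel: admittances add. Y = 1/R + 1/(jωL) + jωC
Y = (0.000524 + j0.00420) S
|Y| = 0.00423 S → |Z| = 1/|Y| = 236 Ω, ∠Z = −∠Y = -82.9°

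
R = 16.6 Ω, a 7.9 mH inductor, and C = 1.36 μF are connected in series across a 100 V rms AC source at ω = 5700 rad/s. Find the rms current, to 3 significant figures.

X_L = ωL = 45.0 Ω
X_C = 1/(ωC) = 129 Ω
Net reactance X = X_L − X_C = -84.0 Ω
Z = 16.6 − j84.0 Ω
|Z| = √(16.6² + 84.0²) = 85.6 Ω
I = V/|Z| = 100/85.6 = 1.17 A

1.17 A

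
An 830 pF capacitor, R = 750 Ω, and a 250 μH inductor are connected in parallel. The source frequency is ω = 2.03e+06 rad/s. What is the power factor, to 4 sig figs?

0.9778

X_L = ωL = 507.5 Ω
X_C = 1/(ωC) = 593.5 Ω
Parallel: admittances add. Y = 1/R + 1/(jωL) + jωC
Y = (0.001333 − j0.0002855) S
|Y| = 0.001364 S → |Z| = 1/|Y| = 733.4 Ω, ∠Z = −∠Y = 12.09°
cos φ = cos(12.09°) = 0.9778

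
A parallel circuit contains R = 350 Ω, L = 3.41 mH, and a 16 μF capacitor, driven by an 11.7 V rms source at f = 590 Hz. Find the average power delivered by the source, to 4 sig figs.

391.1 mW

ω = 2πf = 3707 rad/s
X_L = ωL = 12.64 Ω
X_C = 1/(ωC) = 16.86 Ω
Parallel: admittances add. Y = 1/R + 1/(jωL) + jωC
Y = (0.002857 − j0.01979) S
|Y| = 0.02000 S → |Z| = 1/|Y| = 50.00 Ω, ∠Z = −∠Y = 81.79°
I = V/|Z| = 234.0 mA
P = VI cos φ = 11.7 × 0.2340 × cos(81.79°) = 391.1 mW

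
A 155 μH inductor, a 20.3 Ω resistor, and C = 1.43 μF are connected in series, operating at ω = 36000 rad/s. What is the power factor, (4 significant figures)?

X_L = ωL = 5.580 Ω
X_C = 1/(ωC) = 19.43 Ω
Net reactance X = X_L − X_C = -13.85 Ω
Z = 20.30 − j13.85 Ω
|Z| = √(20.30² + 13.85²) = 24.57 Ω
∠Z = arctan(-13.85/20.30) = -34.29°
cos φ = cos(-34.29°) = 0.8261

0.8261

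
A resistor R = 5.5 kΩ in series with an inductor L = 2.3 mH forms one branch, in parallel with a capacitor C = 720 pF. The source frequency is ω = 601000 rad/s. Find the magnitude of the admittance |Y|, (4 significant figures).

X_L = ωL = 1382 Ω
X_C = 1/(ωC) = 2311 Ω
Branch 1 (R+jX_L): Z₁ = 5500 + j1382 Ω, |Z₁| = 5671 Ω
Branch 2 (−jX_C): Z₂ = −j2311 Ω
Parallel: Z = Z₁Z₂/(Z₁+Z₂), |Z| = 2350 Ω, ∠Z = -66.31°
|Y| = 1/|Z| = 425.6 μS

425.6 μS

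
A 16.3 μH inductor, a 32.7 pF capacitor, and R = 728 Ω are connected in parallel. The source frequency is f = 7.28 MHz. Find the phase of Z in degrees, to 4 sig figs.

-6.419°

ω = 2πf = 4.574e+07 rad/s
X_L = ωL = 745.6 Ω
X_C = 1/(ωC) = 668.6 Ω
Parallel: admittances add. Y = 1/R + 1/(jωL) + jωC
Y = (0.001374 + j0.0001545) S
|Y| = 0.001382 S → |Z| = 1/|Y| = 723.4 Ω, ∠Z = −∠Y = -6.419°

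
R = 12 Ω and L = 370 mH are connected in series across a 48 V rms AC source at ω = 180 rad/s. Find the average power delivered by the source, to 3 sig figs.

X_L = ωL = 66.6 Ω
Z = 12.0 + j66.6 Ω
|Z| = √(12.0² + 66.6²) = 67.7 Ω
∠Z = arctan(66.6/12.0) = 79.8°
I = V/|Z| = 709 mA
P = VI cos φ = 48 × 0.709 × cos(79.8°) = 6.04 W

6.04 W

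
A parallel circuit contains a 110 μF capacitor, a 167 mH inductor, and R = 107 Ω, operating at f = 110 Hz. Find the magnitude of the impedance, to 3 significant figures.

ω = 2πf = 691.2 rad/s
X_L = ωL = 115 Ω
X_C = 1/(ωC) = 13.2 Ω
Parallel: admittances add. Y = 1/R + 1/(jωL) + jωC
Y = (0.00935 + j0.0674) S
|Y| = 0.0680 S → |Z| = 1/|Y| = 14.7 Ω, ∠Z = −∠Y = -82.1°

14.7 Ω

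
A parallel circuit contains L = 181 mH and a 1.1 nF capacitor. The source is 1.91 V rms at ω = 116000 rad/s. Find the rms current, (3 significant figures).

153 μA

X_L = ωL = 21000 Ω
X_C = 1/(ωC) = 7840 Ω
Parallel: admittances add. Y = 1/(jωL) + jωC
Y = (0 + j8e-05) S
|Y| = 8e-05 S → |Z| = 1/|Y| = 12500 Ω, ∠Z = −∠Y = -90.0°
I = V/|Z| = 1.91/12500 = 153 μA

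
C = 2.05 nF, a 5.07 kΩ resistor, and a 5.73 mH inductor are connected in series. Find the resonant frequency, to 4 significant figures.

46.44 kHz

ω₀ = 1/√(LC) = 1/√(0.00573 × 2.05e-09) = 291800 rad/s
f₀ = ω₀/(2π) = 46.44 kHz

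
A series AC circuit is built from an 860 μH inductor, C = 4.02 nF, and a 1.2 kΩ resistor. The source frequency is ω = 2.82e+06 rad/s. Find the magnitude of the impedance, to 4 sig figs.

X_L = ωL = 2425 Ω
X_C = 1/(ωC) = 88.21 Ω
Net reactance X = X_L − X_C = 2337 Ω
Z = 1200 + j2337 Ω
|Z| = √(1200² + 2337²) = 2627 Ω

2627 Ω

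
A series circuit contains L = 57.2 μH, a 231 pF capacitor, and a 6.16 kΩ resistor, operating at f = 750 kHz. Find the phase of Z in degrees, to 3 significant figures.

ω = 2πf = 4.712e+06 rad/s
X_L = ωL = 270 Ω
X_C = 1/(ωC) = 919 Ω
Net reactance X = X_L − X_C = -649 Ω
Z = 6160 − j649 Ω
|Z| = √(6160² + 649²) = 6190 Ω
∠Z = arctan(-649/6160) = -6.02°

-6.02°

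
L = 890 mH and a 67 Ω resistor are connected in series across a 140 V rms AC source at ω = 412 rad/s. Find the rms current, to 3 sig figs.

376 mA

X_L = ωL = 367 Ω
Z = 67.0 + j367 Ω
|Z| = √(67.0² + 367²) = 373 Ω
I = V/|Z| = 140/373 = 376 mA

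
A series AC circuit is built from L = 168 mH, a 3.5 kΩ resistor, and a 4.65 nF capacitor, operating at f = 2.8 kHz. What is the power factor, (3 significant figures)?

0.353

ω = 2πf = 17590 rad/s
X_L = ωL = 2960 Ω
X_C = 1/(ωC) = 12200 Ω
Net reactance X = X_L − X_C = -9270 Ω
Z = 3500 − j9270 Ω
|Z| = √(3500² + 9270²) = 9910 Ω
∠Z = arctan(-9270/3500) = -69.3°
cos φ = cos(-69.3°) = 0.353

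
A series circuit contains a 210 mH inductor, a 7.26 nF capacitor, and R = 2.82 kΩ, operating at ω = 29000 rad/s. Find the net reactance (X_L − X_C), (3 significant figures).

X_L = ωL = 6090 Ω
X_C = 1/(ωC) = 4750 Ω
X = 6090 − 4750 = 1340 Ω

1340 Ω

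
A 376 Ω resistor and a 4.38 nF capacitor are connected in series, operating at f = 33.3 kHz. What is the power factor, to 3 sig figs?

0.326

ω = 2πf = 209200 rad/s
X_C = 1/(ωC) = 1090 Ω
Z = 376 − j1090 Ω
|Z| = √(376² + 1090²) = 1150 Ω
∠Z = arctan(-1090/376) = -71.0°
cos φ = cos(-71.0°) = 0.326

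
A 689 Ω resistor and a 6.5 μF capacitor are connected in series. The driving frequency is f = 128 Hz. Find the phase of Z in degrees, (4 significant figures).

-15.52°

ω = 2πf = 804.2 rad/s
X_C = 1/(ωC) = 191.3 Ω
Z = 689.0 − j191.3 Ω
|Z| = √(689.0² + 191.3²) = 715.1 Ω
∠Z = arctan(-191.3/689.0) = -15.52°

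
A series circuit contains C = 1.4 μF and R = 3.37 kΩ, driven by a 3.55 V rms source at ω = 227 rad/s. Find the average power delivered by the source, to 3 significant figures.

2.00 mW

X_C = 1/(ωC) = 3150 Ω
Z = 3370 − j3150 Ω
|Z| = √(3370² + 3150²) = 4610 Ω
∠Z = arctan(-3150/3370) = -43.0°
I = V/|Z| = 770 μA
P = VI cos φ = 3.55 × 0.000770 × cos(-43.0°) = 2.00 mW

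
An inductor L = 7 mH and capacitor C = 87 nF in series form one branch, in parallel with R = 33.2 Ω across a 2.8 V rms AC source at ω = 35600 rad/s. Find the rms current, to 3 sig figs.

X_L = ωL = 249 Ω
X_C = 1/(ωC) = 323 Ω
Branch 1: Z₁ = R = 33.2 Ω
Branch 2 (series LC): Z₂ = j(X_L − X_C) = −j73.7 Ω
Parallel: Z = Z₁Z₂/(Z₁+Z₂), |Z| = 30.3 Ω, ∠Z = -24.3°
I = V/|Z| = 2.8/30.3 = 92.5 mA

92.5 mA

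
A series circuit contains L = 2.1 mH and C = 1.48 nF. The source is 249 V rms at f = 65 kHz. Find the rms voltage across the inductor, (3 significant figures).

268 V

ω = 2πf = 408400 rad/s
X_L = ωL = 858 Ω
X_C = 1/(ωC) = 1650 Ω
Net reactance X = X_L − X_C = -797 Ω
Z = − j797 Ω
|Z| = √(0² + 797²) = 797 Ω
I = V/|Z| = 313 mA
V_L = I·|Z_L| = 0.313 × 858 = 268 V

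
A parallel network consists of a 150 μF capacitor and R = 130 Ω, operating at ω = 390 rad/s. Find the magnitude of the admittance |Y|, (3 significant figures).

X_C = 1/(ωC) = 17.1 Ω
Parallel: admittances add. Y = 1/R + jωC
Y = (0.00769 + j0.0585) S
|Y| = 0.0590 S → |Z| = 1/|Y| = 16.9 Ω, ∠Z = −∠Y = -82.5°

59.0 mS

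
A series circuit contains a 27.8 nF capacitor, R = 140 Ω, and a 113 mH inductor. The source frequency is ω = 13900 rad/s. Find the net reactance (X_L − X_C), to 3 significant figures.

-1020 Ω

X_L = ωL = 1570 Ω
X_C = 1/(ωC) = 2590 Ω
X = 1570 − 2590 = -1020 Ω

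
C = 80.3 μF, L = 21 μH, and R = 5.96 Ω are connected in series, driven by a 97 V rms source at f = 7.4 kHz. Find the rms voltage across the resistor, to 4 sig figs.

96.32 V

ω = 2πf = 46500 rad/s
X_L = ωL = 0.9764 Ω
X_C = 1/(ωC) = 0.2678 Ω
Net reactance X = X_L − X_C = 0.7086 Ω
Z = 5.960 + j0.7086 Ω
|Z| = √(5.960² + 0.7086²) = 6.002 Ω
I = V/|Z| = 16.16 A
V_R = I·|Z_R| = 16.16 × 5.960 = 96.32 V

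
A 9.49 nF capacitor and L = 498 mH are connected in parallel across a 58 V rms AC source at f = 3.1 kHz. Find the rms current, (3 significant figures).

ω = 2πf = 19480 rad/s
X_L = ωL = 9700 Ω
X_C = 1/(ωC) = 5410 Ω
Parallel: admittances add. Y = 1/(jωL) + jωC
Y = (0 + j8.18e-05) S
|Y| = 8.18e-05 S → |Z| = 1/|Y| = 12200 Ω, ∠Z = −∠Y = -90.0°
I = V/|Z| = 58/12200 = 4.74 mA

4.74 mA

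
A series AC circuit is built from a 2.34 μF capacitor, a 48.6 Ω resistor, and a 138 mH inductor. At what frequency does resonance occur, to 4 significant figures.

ω₀ = 1/√(LC) = 1/√(0.138 × 2.34e-06) = 1760 rad/s
f₀ = ω₀/(2π) = 280.1 Hz

280.1 Hz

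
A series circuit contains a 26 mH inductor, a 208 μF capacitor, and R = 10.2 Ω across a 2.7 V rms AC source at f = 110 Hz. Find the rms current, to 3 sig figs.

180 mA

ω = 2πf = 691.2 rad/s
X_L = ωL = 18.0 Ω
X_C = 1/(ωC) = 6.96 Ω
Net reactance X = X_L − X_C = 11.0 Ω
Z = 10.2 + j11.0 Ω
|Z| = √(10.2² + 11.0²) = 15.0 Ω
I = V/|Z| = 2.7/15.0 = 180 mA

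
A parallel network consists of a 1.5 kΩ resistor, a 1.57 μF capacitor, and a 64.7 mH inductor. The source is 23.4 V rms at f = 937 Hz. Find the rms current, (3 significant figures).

156 mA

ω = 2πf = 5887 rad/s
X_L = ωL = 381 Ω
X_C = 1/(ωC) = 108 Ω
Parallel: admittances add. Y = 1/R + 1/(jωL) + jωC
Y = (0.000667 + j0.00662) S
|Y| = 0.00665 S → |Z| = 1/|Y| = 150 Ω, ∠Z = −∠Y = -84.2°
I = V/|Z| = 23.4/150 = 156 mA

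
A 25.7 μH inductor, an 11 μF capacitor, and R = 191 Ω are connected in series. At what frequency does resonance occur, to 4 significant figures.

ω₀ = 1/√(LC) = 1/√(2.57e-05 × 1.1e-05) = 59480 rad/s
f₀ = ω₀/(2π) = 9.466 kHz

9.466 kHz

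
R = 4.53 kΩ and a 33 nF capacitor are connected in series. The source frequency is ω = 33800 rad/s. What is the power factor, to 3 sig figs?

0.981

X_C = 1/(ωC) = 897 Ω
Z = 4530 − j897 Ω
|Z| = √(4530² + 897²) = 4620 Ω
∠Z = arctan(-897/4530) = -11.2°
cos φ = cos(-11.2°) = 0.981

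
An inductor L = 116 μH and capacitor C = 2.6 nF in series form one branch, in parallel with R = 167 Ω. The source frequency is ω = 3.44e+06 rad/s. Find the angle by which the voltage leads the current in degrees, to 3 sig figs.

30.2°

X_L = ωL = 399 Ω
X_C = 1/(ωC) = 112 Ω
Branch 1: Z₁ = R = 167 Ω
Branch 2 (series LC): Z₂ = j(X_L − X_C) = j287 Ω
Parallel: Z = Z₁Z₂/(Z₁+Z₂), |Z| = 144 Ω, ∠Z = 30.2°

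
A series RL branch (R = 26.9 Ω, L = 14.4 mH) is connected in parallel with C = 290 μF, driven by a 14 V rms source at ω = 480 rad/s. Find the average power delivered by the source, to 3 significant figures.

X_L = ωL = 6.91 Ω
X_C = 1/(ωC) = 7.18 Ω
Branch 1 (R+jX_L): Z₁ = 26.9 + j6.91 Ω, |Z₁| = 27.8 Ω
Branch 2 (−jX_C): Z₂ = −j7.18 Ω
Parallel: Z = Z₁Z₂/(Z₁+Z₂), |Z| = 7.42 Ω, ∠Z = -75.0°
I = V/|Z| = 1.89 A
P = VI cos φ = 14 × 1.89 × cos(-75.0°) = 6.83 W

6.83 W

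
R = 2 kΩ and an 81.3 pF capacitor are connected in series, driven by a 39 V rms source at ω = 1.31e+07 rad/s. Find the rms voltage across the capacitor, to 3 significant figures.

X_C = 1/(ωC) = 939 Ω
Z = 2000 − j939 Ω
|Z| = √(2000² + 939²) = 2210 Ω
I = V/|Z| = 17.7 mA
V_C = I·|Z_C| = 0.0177 × 939 = 16.6 V

16.6 V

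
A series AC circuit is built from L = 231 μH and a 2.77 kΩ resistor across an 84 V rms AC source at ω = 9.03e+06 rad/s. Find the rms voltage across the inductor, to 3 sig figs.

X_L = ωL = 2090 Ω
Z = 2770 + j2090 Ω
|Z| = √(2770² + 2090²) = 3470 Ω
I = V/|Z| = 24.2 mA
V_L = I·|Z_L| = 0.0242 × 2090 = 50.5 V

50.5 V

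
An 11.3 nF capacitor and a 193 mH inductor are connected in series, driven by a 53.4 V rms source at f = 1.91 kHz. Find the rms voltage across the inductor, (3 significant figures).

24.5 V

ω = 2πf = 12000 rad/s
X_L = ωL = 2320 Ω
X_C = 1/(ωC) = 7370 Ω
Net reactance X = X_L − X_C = -5060 Ω
Z = − j5060 Ω
|Z| = √(0² + 5060²) = 5060 Ω
I = V/|Z| = 10.6 mA
V_L = I·|Z_L| = 0.0106 × 2320 = 24.5 V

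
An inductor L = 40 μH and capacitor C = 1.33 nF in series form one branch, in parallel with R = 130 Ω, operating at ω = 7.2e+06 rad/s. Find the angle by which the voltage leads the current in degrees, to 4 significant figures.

X_L = ωL = 288.0 Ω
X_C = 1/(ωC) = 104.4 Ω
Branch 1: Z₁ = R = 130.0 Ω
Branch 2 (series LC): Z₂ = j(X_L − X_C) = j183.6 Ω
Parallel: Z = Z₁Z₂/(Z₁+Z₂), |Z| = 106.1 Ω, ∠Z = 35.30°

35.30°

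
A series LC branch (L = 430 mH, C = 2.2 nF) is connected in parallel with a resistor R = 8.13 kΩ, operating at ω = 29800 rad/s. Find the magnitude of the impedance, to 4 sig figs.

X_L = ωL = 12810 Ω
X_C = 1/(ωC) = 15250 Ω
Branch 1: Z₁ = R = 8130 Ω
Branch 2 (series LC): Z₂ = j(X_L − X_C) = −j2439 Ω
Parallel: Z = Z₁Z₂/(Z₁+Z₂), |Z| = 2336 Ω, ∠Z = -73.30°

2336 Ω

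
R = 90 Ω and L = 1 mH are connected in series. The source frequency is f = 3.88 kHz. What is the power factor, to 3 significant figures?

0.965

ω = 2πf = 24380 rad/s
X_L = ωL = 24.4 Ω
Z = 90.0 + j24.4 Ω
|Z| = √(90.0² + 24.4²) = 93.2 Ω
∠Z = arctan(24.4/90.0) = 15.2°
cos φ = cos(15.2°) = 0.965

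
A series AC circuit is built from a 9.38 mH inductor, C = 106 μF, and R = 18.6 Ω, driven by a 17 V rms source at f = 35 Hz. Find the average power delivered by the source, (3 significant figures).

ω = 2πf = 219.9 rad/s
X_L = ωL = 2.06 Ω
X_C = 1/(ωC) = 42.9 Ω
Net reactance X = X_L − X_C = -40.8 Ω
Z = 18.6 − j40.8 Ω
|Z| = √(18.6² + 40.8²) = 44.9 Ω
∠Z = arctan(-40.8/18.6) = -65.5°
I = V/|Z| = 379 mA
P = VI cos φ = 17 × 0.379 × cos(-65.5°) = 2.67 W

2.67 W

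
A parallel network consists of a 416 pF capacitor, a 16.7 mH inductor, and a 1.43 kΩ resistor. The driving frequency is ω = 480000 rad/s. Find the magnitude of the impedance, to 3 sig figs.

1420 Ω

X_L = ωL = 8020 Ω
X_C = 1/(ωC) = 5010 Ω
Parallel: admittances add. Y = 1/R + 1/(jωL) + jωC
Y = (0.000699 + j7.49e-05) S
|Y| = 0.000703 S → |Z| = 1/|Y| = 1420 Ω, ∠Z = −∠Y = -6.12°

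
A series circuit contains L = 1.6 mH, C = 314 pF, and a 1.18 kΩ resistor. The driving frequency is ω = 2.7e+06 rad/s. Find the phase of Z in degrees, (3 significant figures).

69.4°

X_L = ωL = 4320 Ω
X_C = 1/(ωC) = 1180 Ω
Net reactance X = X_L − X_C = 3140 Ω
Z = 1180 + j3140 Ω
|Z| = √(1180² + 3140²) = 3350 Ω
∠Z = arctan(3140/1180) = 69.4°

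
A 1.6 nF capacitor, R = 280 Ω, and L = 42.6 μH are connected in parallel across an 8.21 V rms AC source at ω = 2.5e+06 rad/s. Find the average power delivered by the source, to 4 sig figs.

X_L = ωL = 106.5 Ω
X_C = 1/(ωC) = 250.0 Ω
Parallel: admittances add. Y = 1/R + 1/(jωL) + jωC
Y = (0.003571 − j0.005390) S
|Y| = 0.006466 S → |Z| = 1/|Y| = 154.7 Ω, ∠Z = −∠Y = 56.47°
I = V/|Z| = 53.08 mA
P = VI cos φ = 8.21 × 0.05308 × cos(56.47°) = 240.7 mW

240.7 mW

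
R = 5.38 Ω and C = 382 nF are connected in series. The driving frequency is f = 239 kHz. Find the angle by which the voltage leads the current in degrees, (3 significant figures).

-18.0°

ω = 2πf = 1.502e+06 rad/s
X_C = 1/(ωC) = 1.74 Ω
Z = 5.38 − j1.74 Ω
|Z| = √(5.38² + 1.74²) = 5.66 Ω
∠Z = arctan(-1.74/5.38) = -18.0°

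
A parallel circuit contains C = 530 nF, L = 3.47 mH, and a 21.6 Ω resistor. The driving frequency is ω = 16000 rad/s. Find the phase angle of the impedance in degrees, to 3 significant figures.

X_L = ωL = 55.5 Ω
X_C = 1/(ωC) = 118 Ω
Parallel: admittances add. Y = 1/R + 1/(jωL) + jωC
Y = (0.0463 − j0.00953) S
|Y| = 0.0473 S → |Z| = 1/|Y| = 21.2 Ω, ∠Z = −∠Y = 11.6°

11.6°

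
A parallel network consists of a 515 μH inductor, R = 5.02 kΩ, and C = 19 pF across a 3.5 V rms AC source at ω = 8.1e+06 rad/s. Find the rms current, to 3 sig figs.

X_L = ωL = 4170 Ω
X_C = 1/(ωC) = 6500 Ω
Parallel: admittances add. Y = 1/R + 1/(jωL) + jωC
Y = (0.000199 − j8.58e-05) S
|Y| = 0.000217 S → |Z| = 1/|Y| = 4610 Ω, ∠Z = −∠Y = 23.3°
I = V/|Z| = 3.5/4610 = 759 μA

759 μA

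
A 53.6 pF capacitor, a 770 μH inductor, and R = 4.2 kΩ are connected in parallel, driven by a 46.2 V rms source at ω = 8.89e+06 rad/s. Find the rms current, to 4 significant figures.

18.82 mA

X_L = ωL = 6845 Ω
X_C = 1/(ωC) = 2099 Ω
Parallel: admittances add. Y = 1/R + 1/(jωL) + jωC
Y = (0.0002381 + j0.0003304) S
|Y| = 0.0004073 S → |Z| = 1/|Y| = 2455 Ω, ∠Z = −∠Y = -54.22°
I = V/|Z| = 46.2/2455 = 18.82 mA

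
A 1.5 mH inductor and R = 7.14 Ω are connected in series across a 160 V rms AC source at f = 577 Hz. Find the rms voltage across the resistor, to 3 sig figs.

127 V

ω = 2πf = 3625 rad/s
X_L = ωL = 5.44 Ω
Z = 7.14 + j5.44 Ω
|Z| = √(7.14² + 5.44²) = 8.98 Ω
I = V/|Z| = 17.8 A
V_R = I·|Z_R| = 17.8 × 7.14 = 127 V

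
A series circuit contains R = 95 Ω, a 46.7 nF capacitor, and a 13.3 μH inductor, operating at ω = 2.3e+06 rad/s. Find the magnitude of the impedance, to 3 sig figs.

X_L = ωL = 30.6 Ω
X_C = 1/(ωC) = 9.31 Ω
Net reactance X = X_L − X_C = 21.3 Ω
Z = 95.0 + j21.3 Ω
|Z| = √(95.0² + 21.3²) = 97.4 Ω

97.4 Ω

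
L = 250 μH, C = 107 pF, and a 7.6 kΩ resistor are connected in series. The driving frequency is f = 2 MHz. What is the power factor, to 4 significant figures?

ω = 2πf = 1.257e+07 rad/s
X_L = ωL = 3142 Ω
X_C = 1/(ωC) = 743.7 Ω
Net reactance X = X_L − X_C = 2398 Ω
Z = 7600 + j2398 Ω
|Z| = √(7600² + 2398²) = 7969 Ω
∠Z = arctan(2398/7600) = 17.51°
cos φ = cos(17.51°) = 0.9537

0.9537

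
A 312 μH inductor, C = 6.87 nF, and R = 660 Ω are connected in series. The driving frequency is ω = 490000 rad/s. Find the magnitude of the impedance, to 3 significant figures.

676 Ω

X_L = ωL = 153 Ω
X_C = 1/(ωC) = 297 Ω
Net reactance X = X_L − X_C = -144 Ω
Z = 660 − j144 Ω
|Z| = √(660² + 144²) = 676 Ω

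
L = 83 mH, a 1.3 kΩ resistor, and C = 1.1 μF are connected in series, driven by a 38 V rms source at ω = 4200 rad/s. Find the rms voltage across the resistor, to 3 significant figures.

X_L = ωL = 349 Ω
X_C = 1/(ωC) = 216 Ω
Net reactance X = X_L − X_C = 132 Ω
Z = 1300 + j132 Ω
|Z| = √(1300² + 132²) = 1310 Ω
I = V/|Z| = 29.1 mA
V_R = I·|Z_R| = 0.0291 × 1300 = 37.8 V

37.8 V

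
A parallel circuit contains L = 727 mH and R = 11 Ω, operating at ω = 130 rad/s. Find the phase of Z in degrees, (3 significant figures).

6.64°

X_L = ωL = 94.5 Ω
Parallel: admittances add. Y = 1/R + 1/(jωL)
Y = (0.0909 − j0.0106) S
|Y| = 0.0915 S → |Z| = 1/|Y| = 10.9 Ω, ∠Z = −∠Y = 6.64°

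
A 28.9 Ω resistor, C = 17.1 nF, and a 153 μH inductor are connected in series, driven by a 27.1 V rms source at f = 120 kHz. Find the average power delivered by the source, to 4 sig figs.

9.375 W

ω = 2πf = 754000 rad/s
X_L = ωL = 115.4 Ω
X_C = 1/(ωC) = 77.56 Ω
Net reactance X = X_L − X_C = 37.80 Ω
Z = 28.90 + j37.80 Ω
|Z| = √(28.90² + 37.80²) = 47.58 Ω
∠Z = arctan(37.80/28.90) = 52.60°
I = V/|Z| = 569.6 mA
P = VI cos φ = 27.1 × 0.5696 × cos(52.60°) = 9.375 W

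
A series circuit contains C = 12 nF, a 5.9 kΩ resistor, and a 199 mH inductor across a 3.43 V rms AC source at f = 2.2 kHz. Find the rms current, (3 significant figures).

508 μA

ω = 2πf = 13820 rad/s
X_L = ωL = 2750 Ω
X_C = 1/(ωC) = 6030 Ω
Net reactance X = X_L − X_C = -3280 Ω
Z = 5900 − j3280 Ω
|Z| = √(5900² + 3280²) = 6750 Ω
I = V/|Z| = 3.43/6750 = 508 μA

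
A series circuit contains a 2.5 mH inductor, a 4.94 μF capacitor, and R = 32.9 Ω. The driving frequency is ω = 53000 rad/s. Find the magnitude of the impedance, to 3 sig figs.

133 Ω

X_L = ωL = 132 Ω
X_C = 1/(ωC) = 3.82 Ω
Net reactance X = X_L − X_C = 129 Ω
Z = 32.9 + j129 Ω
|Z| = √(32.9² + 129²) = 133 Ω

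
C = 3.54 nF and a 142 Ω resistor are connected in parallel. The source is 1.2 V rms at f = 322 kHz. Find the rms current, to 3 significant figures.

12.1 mA

ω = 2πf = 2.023e+06 rad/s
X_C = 1/(ωC) = 140 Ω
Parallel: admittances add. Y = 1/R + jωC
Y = (0.00704 + j0.00716) S
|Y| = 0.0100 S → |Z| = 1/|Y| = 99.6 Ω, ∠Z = −∠Y = -45.5°
I = V/|Z| = 1.2/99.6 = 12.1 mA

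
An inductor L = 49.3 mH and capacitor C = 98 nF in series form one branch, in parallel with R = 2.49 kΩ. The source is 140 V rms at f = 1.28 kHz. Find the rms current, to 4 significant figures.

170.1 mA

ω = 2πf = 8042 rad/s
X_L = ωL = 396.5 Ω
X_C = 1/(ωC) = 1269 Ω
Branch 1: Z₁ = R = 2490 Ω
Branch 2 (series LC): Z₂ = j(X_L − X_C) = −j872.3 Ω
Parallel: Z = Z₁Z₂/(Z₁+Z₂), |Z| = 823.2 Ω, ∠Z = -70.69°
I = V/|Z| = 140/823.2 = 170.1 mA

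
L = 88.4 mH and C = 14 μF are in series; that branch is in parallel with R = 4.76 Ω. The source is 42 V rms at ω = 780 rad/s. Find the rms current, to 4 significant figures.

X_L = ωL = 68.95 Ω
X_C = 1/(ωC) = 91.58 Ω
Branch 1: Z₁ = R = 4.760 Ω
Branch 2 (series LC): Z₂ = j(X_L − X_C) = −j22.62 Ω
Parallel: Z = Z₁Z₂/(Z₁+Z₂), |Z| = 4.658 Ω, ∠Z = -11.88°
I = V/|Z| = 42/4.658 = 9.017 A

9.017 A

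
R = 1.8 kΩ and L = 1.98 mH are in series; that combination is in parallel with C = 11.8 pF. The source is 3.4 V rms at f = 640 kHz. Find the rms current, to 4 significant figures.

261.6 μA

ω = 2πf = 4.021e+06 rad/s
X_L = ωL = 7962 Ω
X_C = 1/(ωC) = 21070 Ω
Branch 1 (R+jX_L): Z₁ = 1800 + j7962 Ω, |Z₁| = 8163 Ω
Branch 2 (−jX_C): Z₂ = −j21070 Ω
Parallel: Z = Z₁Z₂/(Z₁+Z₂), |Z| = 13000 Ω, ∠Z = 69.44°
I = V/|Z| = 3.4/13000 = 261.6 μA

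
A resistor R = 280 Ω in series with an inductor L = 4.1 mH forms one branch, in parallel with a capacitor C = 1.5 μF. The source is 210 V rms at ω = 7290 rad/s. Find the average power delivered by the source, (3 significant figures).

156 W

X_L = ωL = 29.9 Ω
X_C = 1/(ωC) = 91.4 Ω
Branch 1 (R+jX_L): Z₁ = 280 + j29.9 Ω, |Z₁| = 282 Ω
Branch 2 (−jX_C): Z₂ = −j91.4 Ω
Parallel: Z = Z₁Z₂/(Z₁+Z₂), |Z| = 89.8 Ω, ∠Z = -71.5°
I = V/|Z| = 2.34 A
P = VI cos φ = 210 × 2.34 × cos(-71.5°) = 156 W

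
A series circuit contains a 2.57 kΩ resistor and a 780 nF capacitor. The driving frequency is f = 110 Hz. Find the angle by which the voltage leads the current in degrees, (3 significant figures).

ω = 2πf = 691.2 rad/s
X_C = 1/(ωC) = 1850 Ω
Z = 2570 − j1850 Ω
|Z| = √(2570² + 1850²) = 3170 Ω
∠Z = arctan(-1850/2570) = -35.8°

-35.8°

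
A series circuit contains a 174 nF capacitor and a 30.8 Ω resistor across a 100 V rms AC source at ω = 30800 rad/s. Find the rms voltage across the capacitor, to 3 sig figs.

98.7 V

X_C = 1/(ωC) = 187 Ω
Z = 30.8 − j187 Ω
|Z| = √(30.8² + 187²) = 189 Ω
I = V/|Z| = 529 mA
V_C = I·|Z_C| = 0.529 × 187 = 98.7 V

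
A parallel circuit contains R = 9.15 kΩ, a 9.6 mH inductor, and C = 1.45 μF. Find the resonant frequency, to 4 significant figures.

ω₀ = 1/√(LC) = 1/√(0.0096 × 1.45e-06) = 8476 rad/s
f₀ = ω₀/(2π) = 1.349 kHz

1.349 kHz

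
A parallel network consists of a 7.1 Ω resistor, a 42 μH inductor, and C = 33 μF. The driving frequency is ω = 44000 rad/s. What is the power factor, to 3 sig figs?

X_L = ωL = 1.85 Ω
X_C = 1/(ωC) = 0.689 Ω
Parallel: admittances add. Y = 1/R + 1/(jωL) + jωC
Y = (0.141 + j0.911) S
|Y| = 0.922 S → |Z| = 1/|Y| = 1.08 Ω, ∠Z = −∠Y = -81.2°
cos φ = cos(-81.2°) = 0.153

0.153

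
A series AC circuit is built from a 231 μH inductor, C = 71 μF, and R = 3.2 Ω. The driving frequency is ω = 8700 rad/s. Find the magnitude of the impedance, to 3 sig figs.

X_L = ωL = 2.01 Ω
X_C = 1/(ωC) = 1.62 Ω
Net reactance X = X_L − X_C = 0.391 Ω
Z = 3.20 + j0.391 Ω
|Z| = √(3.20² + 0.391²) = 3.22 Ω

3.22 Ω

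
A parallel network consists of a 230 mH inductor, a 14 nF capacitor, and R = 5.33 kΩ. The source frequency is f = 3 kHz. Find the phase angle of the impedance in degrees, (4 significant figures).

ω = 2πf = 18850 rad/s
X_L = ωL = 4335 Ω
X_C = 1/(ωC) = 3789 Ω
Parallel: admittances add. Y = 1/R + 1/(jωL) + jωC
Y = (0.0001876 + j3.323e-05) S
|Y| = 0.0001905 S → |Z| = 1/|Y| = 5248 Ω, ∠Z = −∠Y = -10.05°

-10.05°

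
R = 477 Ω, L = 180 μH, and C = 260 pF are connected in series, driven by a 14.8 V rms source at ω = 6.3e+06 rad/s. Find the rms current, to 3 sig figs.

20.9 mA

X_L = ωL = 1130 Ω
X_C = 1/(ωC) = 611 Ω
Net reactance X = X_L − X_C = 523 Ω
Z = 477 + j523 Ω
|Z| = √(477² + 523²) = 708 Ω
I = V/|Z| = 14.8/708 = 20.9 mA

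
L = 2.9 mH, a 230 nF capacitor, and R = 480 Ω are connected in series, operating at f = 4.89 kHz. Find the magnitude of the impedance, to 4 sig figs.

ω = 2πf = 30720 rad/s
X_L = ωL = 89.10 Ω
X_C = 1/(ωC) = 141.5 Ω
Net reactance X = X_L − X_C = -52.41 Ω
Z = 480.0 − j52.41 Ω
|Z| = √(480.0² + 52.41²) = 482.9 Ω

482.9 Ω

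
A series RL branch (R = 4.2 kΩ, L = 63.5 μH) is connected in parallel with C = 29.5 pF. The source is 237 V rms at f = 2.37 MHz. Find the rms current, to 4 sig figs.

106.5 mA

ω = 2πf = 1.489e+07 rad/s
X_L = ωL = 945.6 Ω
X_C = 1/(ωC) = 2276 Ω
Branch 1 (R+jX_L): Z₁ = 4200 + j945.6 Ω, |Z₁| = 4305 Ω
Branch 2 (−jX_C): Z₂ = −j2276 Ω
Parallel: Z = Z₁Z₂/(Z₁+Z₂), |Z| = 2224 Ω, ∠Z = -59.73°
I = V/|Z| = 237/2224 = 106.5 mA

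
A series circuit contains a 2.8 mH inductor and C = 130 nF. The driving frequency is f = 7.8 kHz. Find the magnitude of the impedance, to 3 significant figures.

19.7 Ω

ω = 2πf = 49010 rad/s
X_L = ωL = 137 Ω
X_C = 1/(ωC) = 157 Ω
Net reactance X = X_L − X_C = -19.7 Ω
Z = − j19.7 Ω
|Z| = √(0² + 19.7²) = 19.7 Ω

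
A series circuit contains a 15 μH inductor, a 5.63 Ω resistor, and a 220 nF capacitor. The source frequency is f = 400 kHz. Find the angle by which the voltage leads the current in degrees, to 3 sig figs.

81.1°

ω = 2πf = 2.513e+06 rad/s
X_L = ωL = 37.7 Ω
X_C = 1/(ωC) = 1.81 Ω
Net reactance X = X_L − X_C = 35.9 Ω
Z = 5.63 + j35.9 Ω
|Z| = √(5.63² + 35.9²) = 36.3 Ω
∠Z = arctan(35.9/5.63) = 81.1°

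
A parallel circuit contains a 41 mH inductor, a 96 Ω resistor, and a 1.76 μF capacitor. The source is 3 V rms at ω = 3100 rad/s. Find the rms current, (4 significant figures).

32.08 mA

X_L = ωL = 127.1 Ω
X_C = 1/(ωC) = 183.3 Ω
Parallel: admittances add. Y = 1/R + 1/(jωL) + jωC
Y = (0.01042 − j0.002412) S
|Y| = 0.01069 S → |Z| = 1/|Y| = 93.53 Ω, ∠Z = −∠Y = 13.04°
I = V/|Z| = 3/93.53 = 32.08 mA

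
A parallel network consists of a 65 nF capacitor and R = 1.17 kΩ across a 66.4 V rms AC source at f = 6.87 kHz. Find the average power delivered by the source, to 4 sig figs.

ω = 2πf = 43170 rad/s
X_C = 1/(ωC) = 356.4 Ω
Parallel: admittances add. Y = 1/R + jωC
Y = (0.0008547 + j0.002806) S
|Y| = 0.002933 S → |Z| = 1/|Y| = 340.9 Ω, ∠Z = −∠Y = -73.06°
I = V/|Z| = 194.8 mA
P = VI cos φ = 66.4 × 0.1948 × cos(-73.06°) = 3.768 W

3.768 W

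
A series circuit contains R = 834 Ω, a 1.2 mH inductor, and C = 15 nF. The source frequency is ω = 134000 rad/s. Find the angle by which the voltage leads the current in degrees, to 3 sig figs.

-22.0°

X_L = ωL = 161 Ω
X_C = 1/(ωC) = 498 Ω
Net reactance X = X_L − X_C = -337 Ω
Z = 834 − j337 Ω
|Z| = √(834² + 337²) = 899 Ω
∠Z = arctan(-337/834) = -22.0°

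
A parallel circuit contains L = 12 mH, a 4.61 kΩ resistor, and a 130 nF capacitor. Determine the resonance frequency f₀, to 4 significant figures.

4.030 kHz

ω₀ = 1/√(LC) = 1/√(0.012 × 1.3e-07) = 25320 rad/s
f₀ = ω₀/(2π) = 4.030 kHz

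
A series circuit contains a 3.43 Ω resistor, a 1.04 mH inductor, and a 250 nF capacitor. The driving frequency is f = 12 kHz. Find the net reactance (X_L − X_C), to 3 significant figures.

25.4 Ω

ω = 2πf = 75400 rad/s
X_L = ωL = 78.4 Ω
X_C = 1/(ωC) = 53.1 Ω
X = 78.4 − 53.1 = 25.4 Ω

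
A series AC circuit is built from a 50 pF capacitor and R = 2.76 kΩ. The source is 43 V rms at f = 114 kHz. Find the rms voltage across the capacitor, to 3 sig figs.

ω = 2πf = 716300 rad/s
X_C = 1/(ωC) = 27900 Ω
Z = 2760 − j27900 Ω
|Z| = √(2760² + 27900²) = 28100 Ω
I = V/|Z| = 1.53 mA
V_C = I·|Z_C| = 0.00153 × 27900 = 42.8 V

42.8 V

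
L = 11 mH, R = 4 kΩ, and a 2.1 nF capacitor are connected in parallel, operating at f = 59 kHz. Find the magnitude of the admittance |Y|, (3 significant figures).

ω = 2πf = 370700 rad/s
X_L = ωL = 4080 Ω
X_C = 1/(ωC) = 1280 Ω
Parallel: admittances add. Y = 1/R + 1/(jωL) + jωC
Y = (0.000250 + j0.000533) S
|Y| = 0.000589 S → |Z| = 1/|Y| = 1700 Ω, ∠Z = −∠Y = -64.9°

589 μS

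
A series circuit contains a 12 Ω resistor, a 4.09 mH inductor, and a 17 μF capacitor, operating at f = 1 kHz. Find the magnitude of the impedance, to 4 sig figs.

20.27 Ω

ω = 2πf = 6283 rad/s
X_L = ωL = 25.70 Ω
X_C = 1/(ωC) = 9.362 Ω
Net reactance X = X_L − X_C = 16.34 Ω
Z = 12.00 + j16.34 Ω
|Z| = √(12.00² + 16.34²) = 20.27 Ω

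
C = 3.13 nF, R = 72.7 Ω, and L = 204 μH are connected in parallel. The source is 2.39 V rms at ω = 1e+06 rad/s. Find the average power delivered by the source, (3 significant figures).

78.6 mW

X_L = ωL = 204 Ω
X_C = 1/(ωC) = 319 Ω
Parallel: admittances add. Y = 1/R + 1/(jωL) + jωC
Y = (0.0138 − j0.00177) S
|Y| = 0.0139 S → |Z| = 1/|Y| = 72.1 Ω, ∠Z = −∠Y = 7.34°
I = V/|Z| = 33.1 mA
P = VI cos φ = 2.39 × 0.0331 × cos(7.34°) = 78.6 mW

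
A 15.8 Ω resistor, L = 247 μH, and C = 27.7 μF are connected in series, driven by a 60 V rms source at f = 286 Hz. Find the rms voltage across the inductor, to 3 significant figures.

ω = 2πf = 1797 rad/s
X_L = ωL = 0.444 Ω
X_C = 1/(ωC) = 20.1 Ω
Net reactance X = X_L − X_C = -19.6 Ω
Z = 15.8 − j19.6 Ω
|Z| = √(15.8² + 19.6²) = 25.2 Ω
I = V/|Z| = 2.38 A
V_L = I·|Z_L| = 2.38 × 0.444 = 1.06 V

1.06 V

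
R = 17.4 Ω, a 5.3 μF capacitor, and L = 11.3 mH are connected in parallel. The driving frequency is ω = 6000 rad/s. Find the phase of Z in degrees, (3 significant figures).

-16.5°

X_L = ωL = 67.8 Ω
X_C = 1/(ωC) = 31.4 Ω
Parallel: admittances add. Y = 1/R + 1/(jωL) + jωC
Y = (0.0575 + j0.0171) S
|Y| = 0.0599 S → |Z| = 1/|Y| = 16.7 Ω, ∠Z = −∠Y = -16.5°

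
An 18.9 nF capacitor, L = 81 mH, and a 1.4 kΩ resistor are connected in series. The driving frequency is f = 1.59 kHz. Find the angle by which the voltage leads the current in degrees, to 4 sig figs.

-72.67°

ω = 2πf = 9990 rad/s
X_L = ωL = 809.2 Ω
X_C = 1/(ωC) = 5296 Ω
Net reactance X = X_L − X_C = -4487 Ω
Z = 1400 − j4487 Ω
|Z| = √(1400² + 4487²) = 4700 Ω
∠Z = arctan(-4487/1400) = -72.67°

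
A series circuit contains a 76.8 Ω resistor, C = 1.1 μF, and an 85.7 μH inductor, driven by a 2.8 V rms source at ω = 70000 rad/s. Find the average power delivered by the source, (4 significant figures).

101.2 mW

X_L = ωL = 5.999 Ω
X_C = 1/(ωC) = 12.99 Ω
Net reactance X = X_L − X_C = -6.988 Ω
Z = 76.80 − j6.988 Ω
|Z| = √(76.80² + 6.988²) = 77.12 Ω
∠Z = arctan(-6.988/76.80) = -5.199°
I = V/|Z| = 36.31 mA
P = VI cos φ = 2.8 × 0.03631 × cos(-5.199°) = 101.2 mW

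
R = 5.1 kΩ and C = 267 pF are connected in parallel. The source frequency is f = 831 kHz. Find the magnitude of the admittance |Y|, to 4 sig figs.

ω = 2πf = 5.221e+06 rad/s
X_C = 1/(ωC) = 717.3 Ω
Parallel: admittances add. Y = 1/R + jωC
Y = (0.0001961 + j0.001394) S
|Y| = 0.001408 S → |Z| = 1/|Y| = 710.3 Ω, ∠Z = −∠Y = -81.99°

1.408 mS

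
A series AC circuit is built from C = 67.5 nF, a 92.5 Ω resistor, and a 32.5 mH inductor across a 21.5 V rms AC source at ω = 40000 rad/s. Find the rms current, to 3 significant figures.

X_L = ωL = 1300 Ω
X_C = 1/(ωC) = 370 Ω
Net reactance X = X_L − X_C = 930 Ω
Z = 92.5 + j930 Ω
|Z| = √(92.5² + 930²) = 934 Ω
I = V/|Z| = 21.5/934 = 23.0 mA

23.0 mA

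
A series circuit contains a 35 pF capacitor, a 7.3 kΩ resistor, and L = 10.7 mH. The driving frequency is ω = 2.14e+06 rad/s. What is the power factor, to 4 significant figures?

0.6074

X_L = ωL = 22900 Ω
X_C = 1/(ωC) = 13350 Ω
Net reactance X = X_L − X_C = 9547 Ω
Z = 7300 + j9547 Ω
|Z| = √(7300² + 9547²) = 12020 Ω
∠Z = arctan(9547/7300) = 52.60°
cos φ = cos(52.60°) = 0.6074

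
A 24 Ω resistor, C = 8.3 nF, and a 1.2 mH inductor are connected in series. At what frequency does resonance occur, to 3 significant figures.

ω₀ = 1/√(LC) = 1/√(0.0012 × 8.3e-09) = 316900 rad/s
f₀ = ω₀/(2π) = 50.4 kHz

50.4 kHz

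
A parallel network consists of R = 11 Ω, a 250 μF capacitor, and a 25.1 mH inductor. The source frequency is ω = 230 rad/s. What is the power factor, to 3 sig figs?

X_L = ωL = 5.77 Ω
X_C = 1/(ωC) = 17.4 Ω
Parallel: admittances add. Y = 1/R + 1/(jωL) + jωC
Y = (0.0909 − j0.116) S
|Y| = 0.147 S → |Z| = 1/|Y| = 6.80 Ω, ∠Z = −∠Y = 51.8°
cos φ = cos(51.8°) = 0.618

0.618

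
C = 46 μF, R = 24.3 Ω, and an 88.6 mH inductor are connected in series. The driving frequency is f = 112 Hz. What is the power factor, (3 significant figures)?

0.611

ω = 2πf = 703.7 rad/s
X_L = ωL = 62.3 Ω
X_C = 1/(ωC) = 30.9 Ω
Net reactance X = X_L − X_C = 31.5 Ω
Z = 24.3 + j31.5 Ω
|Z| = √(24.3² + 31.5²) = 39.7 Ω
∠Z = arctan(31.5/24.3) = 52.3°
cos φ = cos(52.3°) = 0.611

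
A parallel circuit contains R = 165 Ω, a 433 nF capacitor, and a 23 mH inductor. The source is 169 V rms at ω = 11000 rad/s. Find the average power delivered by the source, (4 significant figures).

173.1 W

X_L = ωL = 253.0 Ω
X_C = 1/(ωC) = 210.0 Ω
Parallel: admittances add. Y = 1/R + 1/(jωL) + jωC
Y = (0.006061 + j0.0008104) S
|Y| = 0.006115 S → |Z| = 1/|Y| = 163.5 Ω, ∠Z = −∠Y = -7.616°
I = V/|Z| = 1.033 A
P = VI cos φ = 169 × 1.033 × cos(-7.616°) = 173.1 W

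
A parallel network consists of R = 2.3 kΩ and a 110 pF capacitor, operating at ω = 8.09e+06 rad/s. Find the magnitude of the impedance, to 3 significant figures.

1010 Ω

X_C = 1/(ωC) = 1120 Ω
Parallel: admittances add. Y = 1/R + jωC
Y = (0.000435 + j0.000890) S
|Y| = 0.000990 S → |Z| = 1/|Y| = 1010 Ω, ∠Z = −∠Y = -64.0°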